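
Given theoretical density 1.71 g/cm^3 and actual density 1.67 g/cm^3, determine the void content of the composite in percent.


Void% = (rho_theo - rho_actual)/rho_theo * 100 = (1.71 - 1.67)/1.71 * 100 = 2.34%

2.34%


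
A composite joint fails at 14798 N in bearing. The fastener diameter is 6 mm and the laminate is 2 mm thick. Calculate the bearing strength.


sigma_br = F/(d*h) = 14798/(6*2) = 1233.2 MPa

1233.2 MPa


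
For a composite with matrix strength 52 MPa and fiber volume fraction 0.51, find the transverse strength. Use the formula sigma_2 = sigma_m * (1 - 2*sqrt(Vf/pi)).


factor = 1 - 2*sqrt(0.51/pi) = 0.1942
sigma_2 = 52 * 0.1942 = 10.1 MPa

10.1 MPa


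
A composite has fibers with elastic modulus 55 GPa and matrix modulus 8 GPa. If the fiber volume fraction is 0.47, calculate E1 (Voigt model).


E1 = Ef*Vf + Em*(1-Vf) = 55*0.47 + 8*0.53 = 30.09 GPa

30.09 GPa


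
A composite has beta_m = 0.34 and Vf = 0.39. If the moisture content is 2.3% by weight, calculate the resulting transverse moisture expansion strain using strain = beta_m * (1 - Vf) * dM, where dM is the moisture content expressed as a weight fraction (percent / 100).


dM = 2.3/100 = 0.023
strain = beta_m * (1-Vf) * dM = 0.34 * 0.61 * 0.023 = 0.0047702

0.0047702


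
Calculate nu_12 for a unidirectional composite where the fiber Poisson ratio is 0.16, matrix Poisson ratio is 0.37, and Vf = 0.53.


nu_12 = nu_f*Vf + nu_m*(1-Vf) = 0.16*0.53 + 0.37*0.47 = 0.2587

0.2587


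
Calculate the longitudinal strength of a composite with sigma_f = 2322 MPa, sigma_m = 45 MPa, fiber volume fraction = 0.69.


sigma_1 = sigma_f*Vf + sigma_m*(1-Vf) = 2322*0.69 + 45*0.31 = 1616.1 MPa

1616.1 MPa


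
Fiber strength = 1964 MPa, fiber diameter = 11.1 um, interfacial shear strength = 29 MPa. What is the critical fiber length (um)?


Lc = sigma_f * d / (2 * tau_i) = 1964 * 11.1 / (2 * 29) = 375.9 um

375.9 um


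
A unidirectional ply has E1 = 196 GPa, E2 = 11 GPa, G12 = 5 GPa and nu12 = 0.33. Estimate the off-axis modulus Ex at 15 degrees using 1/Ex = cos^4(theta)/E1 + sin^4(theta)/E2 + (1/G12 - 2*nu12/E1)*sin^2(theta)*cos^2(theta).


cos^4(15) = 0.870513, sin^4(15) = 0.004487, sin^2(15)*cos^2(15) = 0.0625
1/G12 - 2*nu12/E1 = 1/5 - 2*0.33/196 = 0.196633 GPa^-1
1/Ex = 0.870513/196 + 0.004487/11 + 0.196633*0.0625 = 0.0171389 GPa^-1
Ex = 58.35 GPa

58.35 GPa


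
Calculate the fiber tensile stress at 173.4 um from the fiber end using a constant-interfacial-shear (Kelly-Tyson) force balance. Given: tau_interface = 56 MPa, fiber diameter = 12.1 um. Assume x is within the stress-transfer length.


Force balance: sigma_f * (pi*d^2/4) = tau * (pi*d) * x  ->  sigma_f = 4 * tau * x / d
sigma_f = 4 * 56 * 173.4 / 12.1 = 3210.0 MPa

3210.0 MPa


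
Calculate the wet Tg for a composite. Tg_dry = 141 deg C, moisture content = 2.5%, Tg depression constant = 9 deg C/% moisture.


Tg_wet = Tg_dry - k*moisture = 141 - 9*2.5 = 118.5 deg C

118.5 deg C


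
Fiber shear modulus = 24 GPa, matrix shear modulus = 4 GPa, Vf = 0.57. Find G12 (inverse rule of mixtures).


1/G12 = Vf/Gf + (1-Vf)/Gm = 0.57/24 + 0.43/4
G12 = 7.62 GPa

7.62 GPa


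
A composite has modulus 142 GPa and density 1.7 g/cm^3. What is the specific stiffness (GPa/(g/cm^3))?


Specific stiffness = E/rho = 142/1.7 = 83.5 GPa/(g/cm^3)

83.5 GPa/(g/cm^3)


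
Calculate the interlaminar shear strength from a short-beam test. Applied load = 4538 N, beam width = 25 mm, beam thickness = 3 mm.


ILSS = 3F/(4bh) = 3*4538/(4*25*3) = 45.38 MPa

45.38 MPa


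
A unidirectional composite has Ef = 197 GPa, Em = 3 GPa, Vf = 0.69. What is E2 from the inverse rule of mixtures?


1/E2 = Vf/Ef + (1-Vf)/Em = 0.69/197 + 0.31/3
E2 = 9.36 GPa

9.36 GPa


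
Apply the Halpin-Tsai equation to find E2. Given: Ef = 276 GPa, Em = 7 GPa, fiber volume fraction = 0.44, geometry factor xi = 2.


eta = (Ef/Em - 1)/(Ef/Em + xi) = (39.4286 - 1)/(39.4286 + 2) = 0.9276
E2 = Em*(1+xi*eta*Vf)/(1-eta*Vf) = 21.48 GPa

21.48 GPa


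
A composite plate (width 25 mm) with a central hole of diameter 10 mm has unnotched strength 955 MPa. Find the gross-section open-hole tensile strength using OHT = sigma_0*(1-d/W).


OHT = sigma_0*(1-d/W) = 955*(1-10/25) = 573.0 MPa

573.0 MPa


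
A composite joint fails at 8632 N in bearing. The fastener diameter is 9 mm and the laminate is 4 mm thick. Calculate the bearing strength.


sigma_br = F/(d*h) = 8632/(9*4) = 239.8 MPa

239.8 MPa


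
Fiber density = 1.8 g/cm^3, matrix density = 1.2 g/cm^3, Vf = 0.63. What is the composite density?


rho_c = rho_f*Vf + rho_m*(1-Vf) = 1.8*0.63 + 1.2*0.37 = 1.578 g/cm^3

1.578 g/cm^3


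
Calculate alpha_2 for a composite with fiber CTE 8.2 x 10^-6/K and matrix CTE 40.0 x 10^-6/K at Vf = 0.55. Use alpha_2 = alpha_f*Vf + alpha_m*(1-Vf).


alpha_2 = alpha_f*Vf + alpha_m*(1-Vf) = 8.2*0.55 + 40.0*0.45 = 22.5 x 10^-6/K

22.5 x 10^-6/K


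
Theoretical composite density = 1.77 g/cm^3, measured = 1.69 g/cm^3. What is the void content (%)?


Void% = (rho_theo - rho_actual)/rho_theo * 100 = (1.77 - 1.69)/1.77 * 100 = 4.52%

4.52%


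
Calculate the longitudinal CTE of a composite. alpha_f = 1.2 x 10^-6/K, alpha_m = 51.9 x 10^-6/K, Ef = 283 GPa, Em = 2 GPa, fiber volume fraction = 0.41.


E1 = Ef*Vf + Em*(1-Vf) = 117.21
alpha_1 = (alpha_f*Ef*Vf + alpha_m*Em*(1-Vf))/E1 = 1.71 x 10^-6/K

1.71 x 10^-6/K


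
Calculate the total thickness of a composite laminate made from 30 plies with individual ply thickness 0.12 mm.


h = n * t_ply = 30 * 0.12 = 3.6 mm

3.6 mm


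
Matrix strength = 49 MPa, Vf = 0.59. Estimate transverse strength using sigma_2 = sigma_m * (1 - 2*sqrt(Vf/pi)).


factor = 1 - 2*sqrt(0.59/pi) = 0.1333
sigma_2 = 49 * 0.1333 = 6.53 MPa

6.53 MPa


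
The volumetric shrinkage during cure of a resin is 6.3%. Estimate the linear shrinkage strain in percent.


Linear shrinkage ≈ vol_shrink/3 = 6.3/3 = 2.1%

2.1%


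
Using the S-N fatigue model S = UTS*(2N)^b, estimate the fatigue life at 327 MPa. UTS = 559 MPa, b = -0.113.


N = 0.5 * (S/UTS)^(1/b) = 0.5 * (327/559)^(1/-0.113) = 57.5061 cycles

57.5061 cycles


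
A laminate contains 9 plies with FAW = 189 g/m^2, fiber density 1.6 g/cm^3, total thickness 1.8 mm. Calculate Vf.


Vf = n * FAW / (rho_f * h * 1000) = 9 * 189 / (1.6 * 1.8 * 1000) = 0.5906

0.5906


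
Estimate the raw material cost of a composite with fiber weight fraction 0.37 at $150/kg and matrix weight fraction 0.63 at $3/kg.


Cost = cost_f*Wf + cost_m*Wm = 150*0.37 + 3*0.63 = $57.39/kg

$57.39/kg


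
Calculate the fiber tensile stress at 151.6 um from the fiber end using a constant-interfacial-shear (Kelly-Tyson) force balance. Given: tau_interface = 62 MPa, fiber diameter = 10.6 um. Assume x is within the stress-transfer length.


Force balance: sigma_f * (pi*d^2/4) = tau * (pi*d) * x  ->  sigma_f = 4 * tau * x / d
sigma_f = 4 * 62 * 151.6 / 10.6 = 3546.9 MPa

3546.9 MPa


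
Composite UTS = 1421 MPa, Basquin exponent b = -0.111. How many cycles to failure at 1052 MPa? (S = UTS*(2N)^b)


N = 0.5 * (S/UTS)^(1/b) = 0.5 * (1052/1421)^(1/-0.111) = 7.5050 cycles

7.5050 cycles


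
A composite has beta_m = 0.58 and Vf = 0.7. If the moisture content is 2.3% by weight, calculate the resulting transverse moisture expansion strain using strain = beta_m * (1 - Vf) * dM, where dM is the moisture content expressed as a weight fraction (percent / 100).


dM = 2.3/100 = 0.023
strain = beta_m * (1-Vf) * dM = 0.58 * 0.3 * 0.023 = 0.004002

0.004002


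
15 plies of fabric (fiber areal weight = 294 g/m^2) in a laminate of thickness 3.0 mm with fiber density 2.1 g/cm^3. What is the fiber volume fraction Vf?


Vf = n * FAW / (rho_f * h * 1000) = 15 * 294 / (2.1 * 3.0 * 1000) = 0.7

0.7


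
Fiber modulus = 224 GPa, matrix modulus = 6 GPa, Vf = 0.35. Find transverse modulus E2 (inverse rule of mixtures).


1/E2 = Vf/Ef + (1-Vf)/Em = 0.35/224 + 0.65/6
E2 = 9.1 GPa

9.1 GPa


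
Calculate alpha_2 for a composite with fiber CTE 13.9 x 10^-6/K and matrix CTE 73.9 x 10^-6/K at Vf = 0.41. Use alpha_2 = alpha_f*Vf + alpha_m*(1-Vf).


alpha_2 = alpha_f*Vf + alpha_m*(1-Vf) = 13.9*0.41 + 73.9*0.59 = 49.3 x 10^-6/K

49.3 x 10^-6/K


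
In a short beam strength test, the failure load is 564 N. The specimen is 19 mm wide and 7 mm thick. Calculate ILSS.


ILSS = 3F/(4bh) = 3*564/(4*19*7) = 3.18 MPa

3.18 MPa


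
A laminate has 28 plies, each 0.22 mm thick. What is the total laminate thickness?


h = n * t_ply = 28 * 0.22 = 6.16 mm

6.16 mm


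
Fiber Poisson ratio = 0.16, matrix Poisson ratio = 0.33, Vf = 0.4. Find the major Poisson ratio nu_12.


nu_12 = nu_f*Vf + nu_m*(1-Vf) = 0.16*0.4 + 0.33*0.6 = 0.262

0.262


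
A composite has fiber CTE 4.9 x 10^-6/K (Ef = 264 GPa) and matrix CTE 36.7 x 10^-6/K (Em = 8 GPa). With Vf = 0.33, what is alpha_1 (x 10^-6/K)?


E1 = Ef*Vf + Em*(1-Vf) = 92.48
alpha_1 = (alpha_f*Ef*Vf + alpha_m*Em*(1-Vf))/E1 = 6.74 x 10^-6/K

6.74 x 10^-6/K


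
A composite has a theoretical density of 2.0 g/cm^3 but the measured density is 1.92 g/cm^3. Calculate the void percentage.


Void% = (rho_theo - rho_actual)/rho_theo * 100 = (2.0 - 1.92)/2.0 * 100 = 4.0%

4.0%


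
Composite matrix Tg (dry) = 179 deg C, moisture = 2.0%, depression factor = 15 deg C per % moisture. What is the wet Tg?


Tg_wet = Tg_dry - k*moisture = 179 - 15*2.0 = 149.0 deg C

149.0 deg C


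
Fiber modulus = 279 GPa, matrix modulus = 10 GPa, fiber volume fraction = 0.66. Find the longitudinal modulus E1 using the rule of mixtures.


E1 = Ef*Vf + Em*(1-Vf) = 279*0.66 + 10*0.34 = 187.54 GPa

187.54 GPa


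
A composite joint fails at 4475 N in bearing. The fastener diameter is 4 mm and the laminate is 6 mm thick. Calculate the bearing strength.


sigma_br = F/(d*h) = 4475/(4*6) = 186.5 MPa

186.5 MPa


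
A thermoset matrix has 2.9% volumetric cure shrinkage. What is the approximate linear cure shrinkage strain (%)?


Linear shrinkage ≈ vol_shrink/3 = 2.9/3 = 0.967%

0.967%


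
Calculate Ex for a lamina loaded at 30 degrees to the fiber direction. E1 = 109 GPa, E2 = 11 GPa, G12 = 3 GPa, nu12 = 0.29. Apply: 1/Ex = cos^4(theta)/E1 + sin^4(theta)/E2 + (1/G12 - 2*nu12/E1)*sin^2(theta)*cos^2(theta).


cos^4(30) = 0.5625, sin^4(30) = 0.0625, sin^2(30)*cos^2(30) = 0.1875
1/G12 - 2*nu12/E1 = 1/3 - 2*0.29/109 = 0.328012 GPa^-1
1/Ex = 0.5625/109 + 0.0625/11 + 0.328012*0.1875 = 0.0723447 GPa^-1
Ex = 13.82 GPa

13.82 GPa


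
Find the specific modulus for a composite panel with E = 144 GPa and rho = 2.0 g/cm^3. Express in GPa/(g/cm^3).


Specific stiffness = E/rho = 144/2.0 = 72.0 GPa/(g/cm^3)

72.0 GPa/(g/cm^3)


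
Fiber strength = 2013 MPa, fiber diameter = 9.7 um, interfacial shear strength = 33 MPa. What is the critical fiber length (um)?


Lc = sigma_f * d / (2 * tau_i) = 2013 * 9.7 / (2 * 33) = 295.9 um

295.9 um


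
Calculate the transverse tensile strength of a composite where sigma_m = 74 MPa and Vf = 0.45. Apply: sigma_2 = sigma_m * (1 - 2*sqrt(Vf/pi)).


factor = 1 - 2*sqrt(0.45/pi) = 0.2431
sigma_2 = 74 * 0.2431 = 17.99 MPa

17.99 MPa


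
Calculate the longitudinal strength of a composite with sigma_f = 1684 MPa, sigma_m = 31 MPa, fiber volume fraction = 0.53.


sigma_1 = sigma_f*Vf + sigma_m*(1-Vf) = 1684*0.53 + 31*0.47 = 907.1 MPa

907.1 MPa


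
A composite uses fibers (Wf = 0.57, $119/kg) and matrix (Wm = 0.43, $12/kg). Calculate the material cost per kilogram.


Cost = cost_f*Wf + cost_m*Wm = 119*0.57 + 12*0.43 = $72.99/kg

$72.99/kg


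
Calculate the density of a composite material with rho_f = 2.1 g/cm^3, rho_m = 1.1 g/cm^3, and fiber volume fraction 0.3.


rho_c = rho_f*Vf + rho_m*(1-Vf) = 2.1*0.3 + 1.1*0.7 = 1.4 g/cm^3

1.4 g/cm^3


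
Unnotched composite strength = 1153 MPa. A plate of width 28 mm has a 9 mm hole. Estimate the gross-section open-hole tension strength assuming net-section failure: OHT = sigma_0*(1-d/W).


OHT = sigma_0*(1-d/W) = 1153*(1-9/28) = 782.4 MPa

782.4 MPa


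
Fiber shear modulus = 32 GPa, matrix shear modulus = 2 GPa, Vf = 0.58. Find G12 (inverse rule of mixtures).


1/G12 = Vf/Gf + (1-Vf)/Gm = 0.58/32 + 0.42/2
G12 = 4.38 GPa

4.38 GPa


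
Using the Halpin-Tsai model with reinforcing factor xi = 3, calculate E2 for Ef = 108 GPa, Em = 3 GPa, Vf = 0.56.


eta = (Ef/Em - 1)/(Ef/Em + xi) = (36.0 - 1)/(36.0 + 3) = 0.8974
E2 = Em*(1+xi*eta*Vf)/(1-eta*Vf) = 15.12 GPa

15.12 GPa


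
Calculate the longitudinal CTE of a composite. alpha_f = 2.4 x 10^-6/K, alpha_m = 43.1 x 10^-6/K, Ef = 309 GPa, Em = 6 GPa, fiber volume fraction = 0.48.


E1 = Ef*Vf + Em*(1-Vf) = 151.44
alpha_1 = (alpha_f*Ef*Vf + alpha_m*Em*(1-Vf))/E1 = 3.24 x 10^-6/K

3.24 x 10^-6/K


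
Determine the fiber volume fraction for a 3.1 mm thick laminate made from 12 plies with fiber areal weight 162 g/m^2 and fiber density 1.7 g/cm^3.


Vf = n * FAW / (rho_f * h * 1000) = 12 * 162 / (1.7 * 3.1 * 1000) = 0.3689

0.3689


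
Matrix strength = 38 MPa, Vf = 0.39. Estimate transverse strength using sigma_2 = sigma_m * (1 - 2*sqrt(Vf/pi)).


factor = 1 - 2*sqrt(0.39/pi) = 0.2953
sigma_2 = 38 * 0.2953 = 11.22 MPa

11.22 MPa


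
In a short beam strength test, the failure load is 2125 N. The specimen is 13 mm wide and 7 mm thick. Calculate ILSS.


ILSS = 3F/(4bh) = 3*2125/(4*13*7) = 17.51 MPa

17.51 MPa


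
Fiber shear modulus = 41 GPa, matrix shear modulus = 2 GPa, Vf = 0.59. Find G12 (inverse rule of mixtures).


1/G12 = Vf/Gf + (1-Vf)/Gm = 0.59/41 + 0.41/2
G12 = 4.56 GPa

4.56 GPa


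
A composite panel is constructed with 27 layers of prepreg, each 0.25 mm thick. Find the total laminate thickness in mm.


h = n * t_ply = 27 * 0.25 = 6.75 mm

6.75 mm


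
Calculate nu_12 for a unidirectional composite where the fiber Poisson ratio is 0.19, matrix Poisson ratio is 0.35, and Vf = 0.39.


nu_12 = nu_f*Vf + nu_m*(1-Vf) = 0.19*0.39 + 0.35*0.61 = 0.2876

0.2876


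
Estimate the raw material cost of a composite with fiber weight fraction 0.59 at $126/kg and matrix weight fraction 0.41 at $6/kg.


Cost = cost_f*Wf + cost_m*Wm = 126*0.59 + 6*0.41 = $76.8/kg

$76.8/kg


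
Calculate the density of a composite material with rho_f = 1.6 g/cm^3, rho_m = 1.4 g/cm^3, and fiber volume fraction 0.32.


rho_c = rho_f*Vf + rho_m*(1-Vf) = 1.6*0.32 + 1.4*0.68 = 1.464 g/cm^3

1.464 g/cm^3


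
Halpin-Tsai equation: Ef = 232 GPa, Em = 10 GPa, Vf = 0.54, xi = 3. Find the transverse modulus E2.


eta = (Ef/Em - 1)/(Ef/Em + xi) = (23.2 - 1)/(23.2 + 3) = 0.8473
E2 = Em*(1+xi*eta*Vf)/(1-eta*Vf) = 43.74 GPa

43.74 GPa


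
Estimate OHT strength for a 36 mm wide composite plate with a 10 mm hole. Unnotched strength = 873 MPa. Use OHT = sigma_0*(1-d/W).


OHT = sigma_0*(1-d/W) = 873*(1-10/36) = 630.5 MPa

630.5 MPa


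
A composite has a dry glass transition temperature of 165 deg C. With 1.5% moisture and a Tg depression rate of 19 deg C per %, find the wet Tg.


Tg_wet = Tg_dry - k*moisture = 165 - 19*1.5 = 136.5 deg C

136.5 deg C


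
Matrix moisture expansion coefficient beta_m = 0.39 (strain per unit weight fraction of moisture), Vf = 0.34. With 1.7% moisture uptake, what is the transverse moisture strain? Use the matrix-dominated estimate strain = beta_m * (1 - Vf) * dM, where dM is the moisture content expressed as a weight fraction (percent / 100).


dM = 1.7/100 = 0.017
strain = beta_m * (1-Vf) * dM = 0.39 * 0.66 * 0.017 = 0.0043758

0.0043758


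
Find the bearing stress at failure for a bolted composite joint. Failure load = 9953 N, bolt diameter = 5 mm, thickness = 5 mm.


sigma_br = F/(d*h) = 9953/(5*5) = 398.1 MPa

398.1 MPa


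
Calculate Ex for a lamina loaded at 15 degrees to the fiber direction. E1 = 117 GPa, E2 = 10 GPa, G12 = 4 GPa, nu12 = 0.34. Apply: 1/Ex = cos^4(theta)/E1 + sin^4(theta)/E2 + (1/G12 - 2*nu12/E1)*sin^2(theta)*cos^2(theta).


cos^4(15) = 0.870513, sin^4(15) = 0.004487, sin^2(15)*cos^2(15) = 0.0625
1/G12 - 2*nu12/E1 = 1/4 - 2*0.34/117 = 0.244188 GPa^-1
1/Ex = 0.870513/117 + 0.004487/10 + 0.244188*0.0625 = 0.0231508 GPa^-1
Ex = 43.2 GPa

43.2 GPa


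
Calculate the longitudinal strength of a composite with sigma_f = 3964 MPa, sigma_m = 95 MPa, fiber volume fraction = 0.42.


sigma_1 = sigma_f*Vf + sigma_m*(1-Vf) = 3964*0.42 + 95*0.58 = 1720.0 MPa

1720.0 MPa


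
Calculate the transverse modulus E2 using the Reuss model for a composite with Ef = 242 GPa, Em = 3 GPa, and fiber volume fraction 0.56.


1/E2 = Vf/Ef + (1-Vf)/Em = 0.56/242 + 0.44/3
E2 = 6.71 GPa

6.71 GPa


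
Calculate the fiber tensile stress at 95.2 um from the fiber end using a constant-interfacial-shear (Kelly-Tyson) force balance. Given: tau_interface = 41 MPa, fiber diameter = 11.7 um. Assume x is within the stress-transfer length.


Force balance: sigma_f * (pi*d^2/4) = tau * (pi*d) * x  ->  sigma_f = 4 * tau * x / d
sigma_f = 4 * 41 * 95.2 / 11.7 = 1334.4 MPa

1334.4 MPa


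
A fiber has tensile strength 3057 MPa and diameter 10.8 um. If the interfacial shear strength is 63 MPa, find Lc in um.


Lc = sigma_f * d / (2 * tau_i) = 3057 * 10.8 / (2 * 63) = 262.0 um

262.0 um


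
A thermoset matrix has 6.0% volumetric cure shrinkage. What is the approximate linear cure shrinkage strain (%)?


Linear shrinkage ≈ vol_shrink/3 = 6.0/3 = 2.0%

2.0%


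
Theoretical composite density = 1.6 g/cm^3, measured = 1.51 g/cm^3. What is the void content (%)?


Void% = (rho_theo - rho_actual)/rho_theo * 100 = (1.6 - 1.51)/1.6 * 100 = 5.63%

5.63%


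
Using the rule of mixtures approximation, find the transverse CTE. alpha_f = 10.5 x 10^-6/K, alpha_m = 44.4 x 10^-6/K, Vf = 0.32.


alpha_2 = alpha_f*Vf + alpha_m*(1-Vf) = 10.5*0.32 + 44.4*0.68 = 33.6 x 10^-6/K

33.6 x 10^-6/K


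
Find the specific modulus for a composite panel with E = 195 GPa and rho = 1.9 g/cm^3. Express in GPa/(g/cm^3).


Specific stiffness = E/rho = 195/1.9 = 102.6 GPa/(g/cm^3)

102.6 GPa/(g/cm^3)


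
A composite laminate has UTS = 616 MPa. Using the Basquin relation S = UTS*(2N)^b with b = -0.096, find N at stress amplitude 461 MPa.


N = 0.5 * (S/UTS)^(1/b) = 0.5 * (461/616)^(1/-0.096) = 10.2381 cycles

10.2381 cycles


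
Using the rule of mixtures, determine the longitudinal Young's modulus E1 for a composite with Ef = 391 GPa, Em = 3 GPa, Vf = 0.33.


E1 = Ef*Vf + Em*(1-Vf) = 391*0.33 + 3*0.67 = 131.04 GPa

131.04 GPa


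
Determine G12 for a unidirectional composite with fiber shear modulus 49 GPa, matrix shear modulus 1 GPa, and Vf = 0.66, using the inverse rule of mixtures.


1/G12 = Vf/Gf + (1-Vf)/Gm = 0.66/49 + 0.34/1
G12 = 2.83 GPa

2.83 GPa


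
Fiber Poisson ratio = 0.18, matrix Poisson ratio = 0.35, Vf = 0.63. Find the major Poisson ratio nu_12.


nu_12 = nu_f*Vf + nu_m*(1-Vf) = 0.18*0.63 + 0.35*0.37 = 0.2429

0.2429


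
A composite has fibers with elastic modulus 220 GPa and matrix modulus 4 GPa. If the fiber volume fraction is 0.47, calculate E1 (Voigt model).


E1 = Ef*Vf + Em*(1-Vf) = 220*0.47 + 4*0.53 = 105.52 GPa

105.52 GPa


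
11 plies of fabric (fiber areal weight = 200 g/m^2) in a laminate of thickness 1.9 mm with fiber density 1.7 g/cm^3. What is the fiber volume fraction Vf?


Vf = n * FAW / (rho_f * h * 1000) = 11 * 200 / (1.7 * 1.9 * 1000) = 0.6811

0.6811


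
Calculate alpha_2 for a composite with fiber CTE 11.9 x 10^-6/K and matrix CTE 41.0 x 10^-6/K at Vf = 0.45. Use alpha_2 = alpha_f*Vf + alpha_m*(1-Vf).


alpha_2 = alpha_f*Vf + alpha_m*(1-Vf) = 11.9*0.45 + 41.0*0.55 = 27.9 x 10^-6/K

27.9 x 10^-6/K


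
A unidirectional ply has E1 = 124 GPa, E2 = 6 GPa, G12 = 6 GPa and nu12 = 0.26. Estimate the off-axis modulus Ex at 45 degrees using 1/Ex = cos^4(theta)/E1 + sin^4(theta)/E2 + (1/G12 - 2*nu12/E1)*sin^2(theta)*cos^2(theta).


cos^4(45) = 0.25, sin^4(45) = 0.25, sin^2(45)*cos^2(45) = 0.25
1/G12 - 2*nu12/E1 = 1/6 - 2*0.26/124 = 0.162473 GPa^-1
1/Ex = 0.25/124 + 0.25/6 + 0.162473*0.25 = 0.0843011 GPa^-1
Ex = 11.86 GPa

11.86 GPa


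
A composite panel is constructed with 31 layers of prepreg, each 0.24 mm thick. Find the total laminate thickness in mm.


h = n * t_ply = 31 * 0.24 = 7.44 mm

7.44 mm


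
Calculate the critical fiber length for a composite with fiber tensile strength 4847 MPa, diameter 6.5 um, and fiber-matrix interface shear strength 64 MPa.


Lc = sigma_f * d / (2 * tau_i) = 4847 * 6.5 / (2 * 64) = 246.1 um

246.1 um


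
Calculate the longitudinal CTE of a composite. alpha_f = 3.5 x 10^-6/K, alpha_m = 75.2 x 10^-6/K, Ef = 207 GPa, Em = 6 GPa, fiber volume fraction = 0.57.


E1 = Ef*Vf + Em*(1-Vf) = 120.57
alpha_1 = (alpha_f*Ef*Vf + alpha_m*Em*(1-Vf))/E1 = 5.03 x 10^-6/K

5.03 x 10^-6/K


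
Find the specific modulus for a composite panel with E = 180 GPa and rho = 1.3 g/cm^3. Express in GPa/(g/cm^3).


Specific stiffness = E/rho = 180/1.3 = 138.5 GPa/(g/cm^3)

138.5 GPa/(g/cm^3)


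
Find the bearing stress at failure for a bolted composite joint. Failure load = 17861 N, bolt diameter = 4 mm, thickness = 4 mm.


sigma_br = F/(d*h) = 17861/(4*4) = 1116.3 MPa

1116.3 MPa


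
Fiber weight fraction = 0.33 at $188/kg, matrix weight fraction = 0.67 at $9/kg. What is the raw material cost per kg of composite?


Cost = cost_f*Wf + cost_m*Wm = 188*0.33 + 9*0.67 = $68.07/kg

$68.07/kg


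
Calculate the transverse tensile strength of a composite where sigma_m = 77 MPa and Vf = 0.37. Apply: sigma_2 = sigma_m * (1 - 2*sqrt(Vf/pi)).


factor = 1 - 2*sqrt(0.37/pi) = 0.3136
sigma_2 = 77 * 0.3136 = 24.15 MPa

24.15 MPa


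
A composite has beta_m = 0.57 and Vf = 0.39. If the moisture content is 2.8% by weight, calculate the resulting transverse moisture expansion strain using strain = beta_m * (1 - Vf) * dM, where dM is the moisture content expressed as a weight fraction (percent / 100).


dM = 2.8/100 = 0.028
strain = beta_m * (1-Vf) * dM = 0.57 * 0.61 * 0.028 = 0.0097356

0.0097356


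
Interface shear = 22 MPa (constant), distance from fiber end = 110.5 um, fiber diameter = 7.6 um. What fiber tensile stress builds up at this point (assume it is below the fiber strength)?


Force balance: sigma_f * (pi*d^2/4) = tau * (pi*d) * x  ->  sigma_f = 4 * tau * x / d
sigma_f = 4 * 22 * 110.5 / 7.6 = 1279.5 MPa

1279.5 MPa


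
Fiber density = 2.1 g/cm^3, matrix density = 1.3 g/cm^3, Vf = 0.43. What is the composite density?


rho_c = rho_f*Vf + rho_m*(1-Vf) = 2.1*0.43 + 1.3*0.57 = 1.644 g/cm^3

1.644 g/cm^3


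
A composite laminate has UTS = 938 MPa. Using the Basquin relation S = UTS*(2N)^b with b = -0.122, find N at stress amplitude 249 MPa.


N = 0.5 * (S/UTS)^(1/b) = 0.5 * (249/938)^(1/-0.122) = 26321.4674 cycles

26321.4674 cycles


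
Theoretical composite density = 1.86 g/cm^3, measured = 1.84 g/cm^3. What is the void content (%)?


Void% = (rho_theo - rho_actual)/rho_theo * 100 = (1.86 - 1.84)/1.86 * 100 = 1.08%

1.08%


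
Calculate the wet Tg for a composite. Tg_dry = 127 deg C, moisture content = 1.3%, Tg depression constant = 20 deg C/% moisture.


Tg_wet = Tg_dry - k*moisture = 127 - 20*1.3 = 101.0 deg C

101.0 deg C


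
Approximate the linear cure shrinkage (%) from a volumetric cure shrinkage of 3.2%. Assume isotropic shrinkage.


Linear shrinkage ≈ vol_shrink/3 = 3.2/3 = 1.067%

1.067%


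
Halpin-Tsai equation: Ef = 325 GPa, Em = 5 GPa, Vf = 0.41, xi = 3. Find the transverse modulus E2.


eta = (Ef/Em - 1)/(Ef/Em + xi) = (65.0 - 1)/(65.0 + 3) = 0.9412
E2 = Em*(1+xi*eta*Vf)/(1-eta*Vf) = 17.57 GPa

17.57 GPa


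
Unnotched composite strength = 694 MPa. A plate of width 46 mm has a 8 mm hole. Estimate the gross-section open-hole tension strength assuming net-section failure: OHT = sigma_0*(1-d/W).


OHT = sigma_0*(1-d/W) = 694*(1-8/46) = 573.3 MPa

573.3 MPa


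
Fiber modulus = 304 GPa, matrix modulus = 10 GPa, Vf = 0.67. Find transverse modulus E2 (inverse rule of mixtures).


1/E2 = Vf/Ef + (1-Vf)/Em = 0.67/304 + 0.33/10
E2 = 28.41 GPa

28.41 GPa


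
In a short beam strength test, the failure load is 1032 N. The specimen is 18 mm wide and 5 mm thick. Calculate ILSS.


ILSS = 3F/(4bh) = 3*1032/(4*18*5) = 8.6 MPa

8.6 MPa


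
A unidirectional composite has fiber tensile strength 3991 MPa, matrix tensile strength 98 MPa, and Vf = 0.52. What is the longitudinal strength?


sigma_1 = sigma_f*Vf + sigma_m*(1-Vf) = 3991*0.52 + 98*0.48 = 2122.4 MPa

2122.4 MPa


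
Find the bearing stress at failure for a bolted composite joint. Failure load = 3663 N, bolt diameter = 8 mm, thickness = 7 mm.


sigma_br = F/(d*h) = 3663/(8*7) = 65.4 MPa

65.4 MPa


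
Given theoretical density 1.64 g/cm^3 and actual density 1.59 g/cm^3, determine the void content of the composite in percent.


Void% = (rho_theo - rho_actual)/rho_theo * 100 = (1.64 - 1.59)/1.64 * 100 = 3.05%

3.05%


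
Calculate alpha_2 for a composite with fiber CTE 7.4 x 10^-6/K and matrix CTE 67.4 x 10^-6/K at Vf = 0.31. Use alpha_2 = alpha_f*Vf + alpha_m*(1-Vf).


alpha_2 = alpha_f*Vf + alpha_m*(1-Vf) = 7.4*0.31 + 67.4*0.69 = 48.8 x 10^-6/K

48.8 x 10^-6/K


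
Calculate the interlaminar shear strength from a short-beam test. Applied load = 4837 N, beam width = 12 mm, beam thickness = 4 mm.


ILSS = 3F/(4bh) = 3*4837/(4*12*4) = 75.58 MPa

75.58 MPa


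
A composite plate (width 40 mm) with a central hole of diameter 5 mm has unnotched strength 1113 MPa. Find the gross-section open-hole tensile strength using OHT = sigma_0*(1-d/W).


OHT = sigma_0*(1-d/W) = 1113*(1-5/40) = 973.9 MPa

973.9 MPa


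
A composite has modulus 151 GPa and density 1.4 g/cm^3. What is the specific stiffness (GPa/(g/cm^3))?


Specific stiffness = E/rho = 151/1.4 = 107.9 GPa/(g/cm^3)

107.9 GPa/(g/cm^3)


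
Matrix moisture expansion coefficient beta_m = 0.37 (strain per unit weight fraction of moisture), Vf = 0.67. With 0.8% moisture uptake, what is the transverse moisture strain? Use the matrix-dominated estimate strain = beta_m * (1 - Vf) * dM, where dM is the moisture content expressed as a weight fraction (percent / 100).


dM = 0.8/100 = 0.008
strain = beta_m * (1-Vf) * dM = 0.37 * 0.33 * 0.008 = 0.0009768

0.0009768


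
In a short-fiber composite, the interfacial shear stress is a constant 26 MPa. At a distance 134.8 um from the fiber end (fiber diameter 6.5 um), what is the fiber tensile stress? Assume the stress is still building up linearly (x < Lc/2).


Force balance: sigma_f * (pi*d^2/4) = tau * (pi*d) * x  ->  sigma_f = 4 * tau * x / d
sigma_f = 4 * 26 * 134.8 / 6.5 = 2156.8 MPa

2156.8 MPa


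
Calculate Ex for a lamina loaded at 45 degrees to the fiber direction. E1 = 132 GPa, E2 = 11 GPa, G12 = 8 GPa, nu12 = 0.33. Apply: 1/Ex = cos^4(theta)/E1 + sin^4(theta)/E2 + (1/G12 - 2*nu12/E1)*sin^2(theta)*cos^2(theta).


cos^4(45) = 0.25, sin^4(45) = 0.25, sin^2(45)*cos^2(45) = 0.25
1/G12 - 2*nu12/E1 = 1/8 - 2*0.33/132 = 0.12 GPa^-1
1/Ex = 0.25/132 + 0.25/11 + 0.12*0.25 = 0.0546212 GPa^-1
Ex = 18.31 GPa

18.31 GPa


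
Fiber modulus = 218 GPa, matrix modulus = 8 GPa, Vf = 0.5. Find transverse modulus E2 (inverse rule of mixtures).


1/E2 = Vf/Ef + (1-Vf)/Em = 0.5/218 + 0.5/8
E2 = 15.43 GPa

15.43 GPa


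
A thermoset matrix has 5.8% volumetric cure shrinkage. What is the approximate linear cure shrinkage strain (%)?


Linear shrinkage ≈ vol_shrink/3 = 5.8/3 = 1.933%

1.933%


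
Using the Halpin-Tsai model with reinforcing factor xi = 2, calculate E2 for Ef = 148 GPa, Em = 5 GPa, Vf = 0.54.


eta = (Ef/Em - 1)/(Ef/Em + xi) = (29.6 - 1)/(29.6 + 2) = 0.9051
E2 = Em*(1+xi*eta*Vf)/(1-eta*Vf) = 19.34 GPa

19.34 GPa


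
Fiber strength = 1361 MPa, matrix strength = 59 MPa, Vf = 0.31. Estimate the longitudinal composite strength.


sigma_1 = sigma_f*Vf + sigma_m*(1-Vf) = 1361*0.31 + 59*0.69 = 462.6 MPa

462.6 MPa


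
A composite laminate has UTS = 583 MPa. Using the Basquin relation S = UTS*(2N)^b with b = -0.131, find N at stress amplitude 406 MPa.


N = 0.5 * (S/UTS)^(1/b) = 0.5 * (406/583)^(1/-0.131) = 7.9165 cycles

7.9165 cycles


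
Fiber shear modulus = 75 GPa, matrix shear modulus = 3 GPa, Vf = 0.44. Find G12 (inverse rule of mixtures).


1/G12 = Vf/Gf + (1-Vf)/Gm = 0.44/75 + 0.56/3
G12 = 5.19 GPa

5.19 GPa


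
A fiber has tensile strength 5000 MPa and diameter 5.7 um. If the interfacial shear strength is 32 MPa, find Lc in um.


Lc = sigma_f * d / (2 * tau_i) = 5000 * 5.7 / (2 * 32) = 445.3 um

445.3 um


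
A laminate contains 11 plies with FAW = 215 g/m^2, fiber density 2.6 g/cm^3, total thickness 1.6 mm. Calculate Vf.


Vf = n * FAW / (rho_f * h * 1000) = 11 * 215 / (2.6 * 1.6 * 1000) = 0.5685

0.5685


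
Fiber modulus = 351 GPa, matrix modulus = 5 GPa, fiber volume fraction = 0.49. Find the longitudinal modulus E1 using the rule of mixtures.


E1 = Ef*Vf + Em*(1-Vf) = 351*0.49 + 5*0.51 = 174.54 GPa

174.54 GPa


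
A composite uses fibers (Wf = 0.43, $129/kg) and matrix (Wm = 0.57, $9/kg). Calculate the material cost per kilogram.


Cost = cost_f*Wf + cost_m*Wm = 129*0.43 + 9*0.57 = $60.6/kg

$60.6/kg


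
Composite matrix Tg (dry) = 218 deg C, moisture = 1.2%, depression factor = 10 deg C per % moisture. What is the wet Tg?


Tg_wet = Tg_dry - k*moisture = 218 - 10*1.2 = 206.0 deg C

206.0 deg C


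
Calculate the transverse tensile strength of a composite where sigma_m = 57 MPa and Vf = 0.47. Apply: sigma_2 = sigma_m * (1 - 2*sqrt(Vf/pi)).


factor = 1 - 2*sqrt(0.47/pi) = 0.2264
sigma_2 = 57 * 0.2264 = 12.91 MPa

12.91 MPa


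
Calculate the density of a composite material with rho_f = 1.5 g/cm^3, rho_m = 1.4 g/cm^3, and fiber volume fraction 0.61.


rho_c = rho_f*Vf + rho_m*(1-Vf) = 1.5*0.61 + 1.4*0.39 = 1.461 g/cm^3

1.461 g/cm^3


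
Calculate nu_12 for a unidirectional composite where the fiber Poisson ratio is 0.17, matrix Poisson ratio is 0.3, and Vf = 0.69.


nu_12 = nu_f*Vf + nu_m*(1-Vf) = 0.17*0.69 + 0.3*0.31 = 0.2103

0.2103


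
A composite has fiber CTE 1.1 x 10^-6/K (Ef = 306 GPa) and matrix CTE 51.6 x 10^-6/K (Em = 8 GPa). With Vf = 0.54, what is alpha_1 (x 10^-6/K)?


E1 = Ef*Vf + Em*(1-Vf) = 168.92
alpha_1 = (alpha_f*Ef*Vf + alpha_m*Em*(1-Vf))/E1 = 2.2 x 10^-6/K

2.2 x 10^-6/K


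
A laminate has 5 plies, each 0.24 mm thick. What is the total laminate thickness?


h = n * t_ply = 5 * 0.24 = 1.2 mm

1.2 mm


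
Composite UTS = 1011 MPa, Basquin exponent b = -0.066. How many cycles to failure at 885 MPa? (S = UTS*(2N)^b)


N = 0.5 * (S/UTS)^(1/b) = 0.5 * (885/1011)^(1/-0.066) = 3.7571 cycles

3.7571 cycles


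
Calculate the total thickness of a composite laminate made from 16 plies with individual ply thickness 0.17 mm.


h = n * t_ply = 16 * 0.17 = 2.72 mm

2.72 mm


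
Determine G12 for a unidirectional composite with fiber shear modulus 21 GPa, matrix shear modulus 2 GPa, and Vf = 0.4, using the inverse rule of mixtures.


1/G12 = Vf/Gf + (1-Vf)/Gm = 0.4/21 + 0.6/2
G12 = 3.13 GPa

3.13 GPa


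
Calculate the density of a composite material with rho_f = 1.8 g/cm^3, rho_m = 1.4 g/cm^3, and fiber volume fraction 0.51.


rho_c = rho_f*Vf + rho_m*(1-Vf) = 1.8*0.51 + 1.4*0.49 = 1.604 g/cm^3

1.604 g/cm^3


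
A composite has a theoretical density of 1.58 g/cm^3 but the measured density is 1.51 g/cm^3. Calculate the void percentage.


Void% = (rho_theo - rho_actual)/rho_theo * 100 = (1.58 - 1.51)/1.58 * 100 = 4.43%

4.43%


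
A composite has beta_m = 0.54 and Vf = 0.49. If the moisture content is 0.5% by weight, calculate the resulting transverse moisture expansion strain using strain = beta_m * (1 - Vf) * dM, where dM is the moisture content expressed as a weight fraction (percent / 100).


dM = 0.5/100 = 0.005
strain = beta_m * (1-Vf) * dM = 0.54 * 0.51 * 0.005 = 0.001377

0.001377


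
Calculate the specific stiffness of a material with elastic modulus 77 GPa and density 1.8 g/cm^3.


Specific stiffness = E/rho = 77/1.8 = 42.8 GPa/(g/cm^3)

42.8 GPa/(g/cm^3)


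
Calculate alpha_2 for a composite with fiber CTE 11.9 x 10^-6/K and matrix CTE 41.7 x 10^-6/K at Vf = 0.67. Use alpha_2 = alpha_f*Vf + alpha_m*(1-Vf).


alpha_2 = alpha_f*Vf + alpha_m*(1-Vf) = 11.9*0.67 + 41.7*0.33 = 21.7 x 10^-6/K

21.7 x 10^-6/K


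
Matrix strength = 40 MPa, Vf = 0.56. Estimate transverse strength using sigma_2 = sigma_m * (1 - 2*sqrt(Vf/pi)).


factor = 1 - 2*sqrt(0.56/pi) = 0.1556
sigma_2 = 40 * 0.1556 = 6.22 MPa

6.22 MPa


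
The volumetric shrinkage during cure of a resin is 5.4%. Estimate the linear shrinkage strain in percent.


Linear shrinkage ≈ vol_shrink/3 = 5.4/3 = 1.8%

1.8%


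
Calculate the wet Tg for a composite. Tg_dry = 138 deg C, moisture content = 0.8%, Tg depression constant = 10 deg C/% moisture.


Tg_wet = Tg_dry - k*moisture = 138 - 10*0.8 = 130.0 deg C

130.0 deg C


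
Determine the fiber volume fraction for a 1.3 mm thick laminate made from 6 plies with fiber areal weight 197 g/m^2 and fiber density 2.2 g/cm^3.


Vf = n * FAW / (rho_f * h * 1000) = 6 * 197 / (2.2 * 1.3 * 1000) = 0.4133

0.4133


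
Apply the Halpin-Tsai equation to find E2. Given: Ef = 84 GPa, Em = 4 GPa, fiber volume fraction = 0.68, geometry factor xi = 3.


eta = (Ef/Em - 1)/(Ef/Em + xi) = (21.0 - 1)/(21.0 + 3) = 0.8333
E2 = Em*(1+xi*eta*Vf)/(1-eta*Vf) = 24.92 GPa

24.92 GPa


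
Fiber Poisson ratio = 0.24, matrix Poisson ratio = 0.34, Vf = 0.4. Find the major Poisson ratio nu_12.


nu_12 = nu_f*Vf + nu_m*(1-Vf) = 0.24*0.4 + 0.34*0.6 = 0.3

0.3


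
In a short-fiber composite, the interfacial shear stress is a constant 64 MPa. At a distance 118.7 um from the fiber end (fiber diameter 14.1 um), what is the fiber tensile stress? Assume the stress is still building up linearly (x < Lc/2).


Force balance: sigma_f * (pi*d^2/4) = tau * (pi*d) * x  ->  sigma_f = 4 * tau * x / d
sigma_f = 4 * 64 * 118.7 / 14.1 = 2155.1 MPa

2155.1 MPa


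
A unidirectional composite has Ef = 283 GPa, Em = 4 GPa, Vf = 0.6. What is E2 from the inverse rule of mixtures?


1/E2 = Vf/Ef + (1-Vf)/Em = 0.6/283 + 0.4/4
E2 = 9.79 GPa

9.79 GPa


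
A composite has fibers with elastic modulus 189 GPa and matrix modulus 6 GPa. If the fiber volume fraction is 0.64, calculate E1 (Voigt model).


E1 = Ef*Vf + Em*(1-Vf) = 189*0.64 + 6*0.36 = 123.12 GPa

123.12 GPa


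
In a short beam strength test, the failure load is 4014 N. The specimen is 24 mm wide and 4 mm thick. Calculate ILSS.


ILSS = 3F/(4bh) = 3*4014/(4*24*4) = 31.36 MPa

31.36 MPa


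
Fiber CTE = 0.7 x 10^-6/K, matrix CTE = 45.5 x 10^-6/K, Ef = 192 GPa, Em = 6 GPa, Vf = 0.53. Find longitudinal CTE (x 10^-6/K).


E1 = Ef*Vf + Em*(1-Vf) = 104.58
alpha_1 = (alpha_f*Ef*Vf + alpha_m*Em*(1-Vf))/E1 = 1.91 x 10^-6/K

1.91 x 10^-6/K


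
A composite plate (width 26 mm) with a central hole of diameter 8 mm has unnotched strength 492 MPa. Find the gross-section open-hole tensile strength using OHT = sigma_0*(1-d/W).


OHT = sigma_0*(1-d/W) = 492*(1-8/26) = 340.6 MPa

340.6 MPa


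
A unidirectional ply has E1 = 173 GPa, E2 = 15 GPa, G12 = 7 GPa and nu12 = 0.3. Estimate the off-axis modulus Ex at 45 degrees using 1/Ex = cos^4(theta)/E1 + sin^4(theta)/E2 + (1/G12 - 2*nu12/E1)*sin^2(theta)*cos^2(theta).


cos^4(45) = 0.25, sin^4(45) = 0.25, sin^2(45)*cos^2(45) = 0.25
1/G12 - 2*nu12/E1 = 1/7 - 2*0.3/173 = 0.139389 GPa^-1
1/Ex = 0.25/173 + 0.25/15 + 0.139389*0.25 = 0.052959 GPa^-1
Ex = 18.88 GPa

18.88 GPa


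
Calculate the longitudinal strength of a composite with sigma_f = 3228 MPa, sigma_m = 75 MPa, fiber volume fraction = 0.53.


sigma_1 = sigma_f*Vf + sigma_m*(1-Vf) = 3228*0.53 + 75*0.47 = 1746.1 MPa

1746.1 MPa


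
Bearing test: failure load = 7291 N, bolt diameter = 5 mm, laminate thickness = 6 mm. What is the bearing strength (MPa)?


sigma_br = F/(d*h) = 7291/(5*6) = 243.0 MPa

243.0 MPa


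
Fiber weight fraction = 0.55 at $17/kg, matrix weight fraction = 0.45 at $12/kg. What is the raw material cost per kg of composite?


Cost = cost_f*Wf + cost_m*Wm = 17*0.55 + 12*0.45 = $14.75/kg

$14.75/kg


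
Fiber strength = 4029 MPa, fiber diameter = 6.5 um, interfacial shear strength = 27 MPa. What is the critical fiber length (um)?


Lc = sigma_f * d / (2 * tau_i) = 4029 * 6.5 / (2 * 27) = 485.0 um

485.0 um


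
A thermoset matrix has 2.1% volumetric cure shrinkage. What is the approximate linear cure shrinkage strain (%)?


Linear shrinkage ≈ vol_shrink/3 = 2.1/3 = 0.7%

0.7%


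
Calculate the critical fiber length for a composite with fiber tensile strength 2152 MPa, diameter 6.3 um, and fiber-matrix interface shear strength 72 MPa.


Lc = sigma_f * d / (2 * tau_i) = 2152 * 6.3 / (2 * 72) = 94.2 um

94.2 um


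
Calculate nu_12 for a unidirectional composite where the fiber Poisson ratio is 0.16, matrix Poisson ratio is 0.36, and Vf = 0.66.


nu_12 = nu_f*Vf + nu_m*(1-Vf) = 0.16*0.66 + 0.36*0.34 = 0.228

0.228


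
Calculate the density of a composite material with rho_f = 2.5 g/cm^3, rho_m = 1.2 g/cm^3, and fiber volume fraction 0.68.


rho_c = rho_f*Vf + rho_m*(1-Vf) = 2.5*0.68 + 1.2*0.32 = 2.084 g/cm^3

2.084 g/cm^3


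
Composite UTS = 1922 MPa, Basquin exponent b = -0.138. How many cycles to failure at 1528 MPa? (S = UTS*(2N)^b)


N = 0.5 * (S/UTS)^(1/b) = 0.5 * (1528/1922)^(1/-0.138) = 2.6359 cycles

2.6359 cycles


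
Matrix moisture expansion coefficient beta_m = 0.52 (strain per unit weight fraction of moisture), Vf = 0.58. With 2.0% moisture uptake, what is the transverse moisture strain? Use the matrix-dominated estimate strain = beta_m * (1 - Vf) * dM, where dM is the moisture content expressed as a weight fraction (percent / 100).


dM = 2.0/100 = 0.02
strain = beta_m * (1-Vf) * dM = 0.52 * 0.42 * 0.02 = 0.004368

0.004368


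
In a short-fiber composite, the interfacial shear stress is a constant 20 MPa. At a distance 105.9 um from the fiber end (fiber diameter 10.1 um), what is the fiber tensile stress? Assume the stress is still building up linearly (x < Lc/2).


Force balance: sigma_f * (pi*d^2/4) = tau * (pi*d) * x  ->  sigma_f = 4 * tau * x / d
sigma_f = 4 * 20 * 105.9 / 10.1 = 838.8 MPa

838.8 MPa


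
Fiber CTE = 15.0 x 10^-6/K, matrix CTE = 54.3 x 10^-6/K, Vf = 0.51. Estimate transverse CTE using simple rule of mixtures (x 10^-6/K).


alpha_2 = alpha_f*Vf + alpha_m*(1-Vf) = 15.0*0.51 + 54.3*0.49 = 34.3 x 10^-6/K

34.3 x 10^-6/K


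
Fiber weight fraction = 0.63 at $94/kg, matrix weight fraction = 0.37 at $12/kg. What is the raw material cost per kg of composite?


Cost = cost_f*Wf + cost_m*Wm = 94*0.63 + 12*0.37 = $63.66/kg

$63.66/kg


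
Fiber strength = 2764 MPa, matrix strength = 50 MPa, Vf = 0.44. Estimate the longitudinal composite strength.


sigma_1 = sigma_f*Vf + sigma_m*(1-Vf) = 2764*0.44 + 50*0.56 = 1244.2 MPa

1244.2 MPa


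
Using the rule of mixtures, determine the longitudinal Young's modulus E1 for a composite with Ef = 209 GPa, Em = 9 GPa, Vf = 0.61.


E1 = Ef*Vf + Em*(1-Vf) = 209*0.61 + 9*0.39 = 131.0 GPa

131.0 GPa


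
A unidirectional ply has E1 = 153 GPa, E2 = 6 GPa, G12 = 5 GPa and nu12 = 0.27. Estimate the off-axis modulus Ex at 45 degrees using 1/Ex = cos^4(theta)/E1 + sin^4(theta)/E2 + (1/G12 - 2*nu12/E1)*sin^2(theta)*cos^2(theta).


cos^4(45) = 0.25, sin^4(45) = 0.25, sin^2(45)*cos^2(45) = 0.25
1/G12 - 2*nu12/E1 = 1/5 - 2*0.27/153 = 0.196471 GPa^-1
1/Ex = 0.25/153 + 0.25/6 + 0.196471*0.25 = 0.0924183 GPa^-1
Ex = 10.82 GPa

10.82 GPa


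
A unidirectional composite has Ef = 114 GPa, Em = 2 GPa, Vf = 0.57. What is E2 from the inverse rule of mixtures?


1/E2 = Vf/Ef + (1-Vf)/Em = 0.57/114 + 0.43/2
E2 = 4.55 GPa

4.55 GPa
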